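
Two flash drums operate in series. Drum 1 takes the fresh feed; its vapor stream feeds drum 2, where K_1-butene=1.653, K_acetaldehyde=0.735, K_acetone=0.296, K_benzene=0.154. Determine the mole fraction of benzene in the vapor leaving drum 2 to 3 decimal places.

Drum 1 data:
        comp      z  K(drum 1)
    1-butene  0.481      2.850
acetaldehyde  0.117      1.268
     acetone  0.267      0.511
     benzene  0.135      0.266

Drum 1:
Rachford–Rice: g(ψ₁) = Σ zᵢ(Kᵢ−1)/(1+ψ₁(Kᵢ−1)) = 0.
Check two-phase: ΣzᵢKᵢ = 1.692 > 1 and Σzᵢ/Kᵢ = 1.291 > 1, so g(0) = 0.692 > 0 and g(1) = -0.291 < 0.
Iterate (Newton) starting at ψ₁ = 0.51:
  ψ₁ = 0.510: g = 0.1531, g' = -0.741 → ψ₁ = 0.717
  ψ₁ = 0.717: g = -0.0011, g' = -0.785 → ψ₁ = 0.715
Converged at ψ₁ = 0.715.
Drum-1 compositions:
  1-butene: x = 0.207, y = 0.590
  acetaldehyde: x = 0.098, y = 0.124
  acetone: x = 0.411, y = 0.210
  benzene: x = 0.284, y = 0.076
Drum-2 feed = drum-1 vapor: z₂ = (0.5901, 0.1245, 0.2098, 0.0756).
Drum 2:
Material balance + equilibrium reduce to Σ zᵢ(Kᵢ−1)/(1+ψ₂(Kᵢ−1)) = 0.
Feasibility: ΣzᵢKᵢ = 1.141, Σzᵢ/Kᵢ = 1.726 — both > 1, two phases present.
Iterate (Newton) starting at ψ₂ = 0.5:
  ψ₂ = 0.500: g = -0.0863, g' = -0.565 → ψ₂ = 0.347
  ψ₂ = 0.347: g = -0.0082, g' = -0.468 → ψ₂ = 0.330
  ψ₂ = 0.330: g = -0.0001, g' = -0.461 → ψ₂ = 0.329
Converged at ψ₂ = 0.329.
  1-butene: x = 0.486, y = 0.803
  acetaldehyde: x = 0.136, y = 0.100
  acetone: x = 0.273, y = 0.081
  benzene: x = 0.105, y = 0.016

y_benzene (drum 2) = 0.016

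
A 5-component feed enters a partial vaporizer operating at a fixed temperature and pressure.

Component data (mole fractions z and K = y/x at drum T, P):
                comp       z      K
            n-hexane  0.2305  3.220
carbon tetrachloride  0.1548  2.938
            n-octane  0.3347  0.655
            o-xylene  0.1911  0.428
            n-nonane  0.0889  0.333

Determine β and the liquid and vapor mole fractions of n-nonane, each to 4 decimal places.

β = 0.5198, x_n-nonane = 0.1361, y_n-nonane = 0.0453

Let β = V/F and solve Σ zᵢ(Kᵢ−1)/(1+β(Kᵢ−1)) = 0.
Check two-phase: ΣzᵢKᵢ = 1.5276 > 1 and Σzᵢ/Kᵢ = 1.3487 > 1, so g(0) = 0.5276 > 0 and g(1) = -0.3487 < 0.
Iterate (Newton) starting at β = 0.5:
  β = 0.5000: g = 0.01328, g' = -0.6750 → β = 0.5197
  β = 0.5197: g = 0.00007, g' = -0.6676 → β = 0.5198
Converged at β = 0.5198.
Compositions from xᵢ = zᵢ/(1+β(Kᵢ−1)), yᵢ = Kᵢxᵢ:
  n-hexane: x = 0.1070, y = 0.3446
  carbon tetrachloride: x = 0.0771, y = 0.2266
  n-octane: x = 0.4078, y = 0.2671
  o-xylene: x = 0.2720, y = 0.1164
  n-nonane: x = 0.1361, y = 0.0453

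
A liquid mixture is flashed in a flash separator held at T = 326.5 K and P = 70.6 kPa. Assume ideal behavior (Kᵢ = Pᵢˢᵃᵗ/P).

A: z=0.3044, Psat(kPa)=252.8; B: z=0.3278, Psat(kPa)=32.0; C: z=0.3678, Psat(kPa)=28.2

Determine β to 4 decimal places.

Raoult's law: Kᵢ = Pᵢˢᵃᵗ/P = Pᵢˢᵃᵗ/70.6.
  K_A = 252.8/70.6 = 3.580737, K_B = 32.0/70.6 = 0.453258, K_C = 28.2/70.6 = 0.399433
Rachford–Rice: g(β) = Σ zᵢ(Kᵢ−1)/(1+β(Kᵢ−1)) = 0.
Check two-phase: ΣzᵢKᵢ = 1.3855 > 1 and Σzᵢ/Kᵢ = 1.7290 > 1, so g(0) = 0.3855 > 0 and g(1) = -0.7290 < 0.
Iterate (Newton) starting at β = 0.59:
  β = 0.5900: g = -0.29526, g' = -0.8503 → β = 0.2428
  β = 0.2428: g = 0.01774, g' = -1.0784 → β = 0.2592
  β = 0.2592: g = 0.00026, g' = -1.0469 → β = 0.2595
Converged at β = 0.2595.

β = 0.2595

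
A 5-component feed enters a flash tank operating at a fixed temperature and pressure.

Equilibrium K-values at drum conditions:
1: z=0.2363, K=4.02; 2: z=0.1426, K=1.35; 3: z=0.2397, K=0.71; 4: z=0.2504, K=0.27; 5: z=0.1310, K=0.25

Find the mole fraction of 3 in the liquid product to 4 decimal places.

Let ψ = V/F and solve Σ zᵢ(Kᵢ−1)/(1+ψ(Kᵢ−1)) = 0.
Check two-phase: ΣzᵢKᵢ = 1.4130 > 1 and Σzᵢ/Kᵢ = 1.9534 > 1, so g(0) = 0.4130 > 0 and g(1) = -0.9534 < 0.
Iterate (Newton) starting at ψ = 0.5:
  ψ = 0.5000: g = -0.19957, g' = -0.9019 → ψ = 0.2787
  ψ = 0.2787: g = 0.00363, g' = -1.0018 → ψ = 0.2823
Converged at ψ = 0.2823.
Compositions from xᵢ = zᵢ/(1+ψ(Kᵢ−1)), yᵢ = Kᵢxᵢ:
  1: x = 0.1275, y = 0.5127
  2: x = 0.1298, y = 0.1752
  3: x = 0.2611, y = 0.1854
  4: x = 0.3154, y = 0.0852
  5: x = 0.1662, y = 0.0415

x_3 = 0.2611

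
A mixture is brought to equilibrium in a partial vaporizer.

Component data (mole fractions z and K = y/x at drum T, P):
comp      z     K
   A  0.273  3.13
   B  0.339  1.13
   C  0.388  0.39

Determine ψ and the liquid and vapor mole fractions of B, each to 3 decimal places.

Rachford–Rice: g(ψ) = Σ zᵢ(Kᵢ−1)/(1+ψ(Kᵢ−1)) = 0.
g(0) = ΣzᵢKᵢ − 1 = 0.389 and g(1) = 1 − Σzᵢ/Kᵢ = -0.382, so a root lies in (0, 1).
Newton iteration, ψ⁰ = 0.5:
  ψ = 0.500: g = -0.0176, g' = -0.594 → ψ = 0.470
  ψ = 0.470: g = 0.0000, g' = -0.598 → ψ = 0.471
Converged at ψ = 0.471.
Compositions from xᵢ = zᵢ/(1+ψ(Kᵢ−1)), yᵢ = Kᵢxᵢ:
  A: x = 0.136, y = 0.427
  B: x = 0.319, y = 0.361
  C: x = 0.544, y = 0.212

ψ = 0.471, x_B = 0.319, y_B = 0.361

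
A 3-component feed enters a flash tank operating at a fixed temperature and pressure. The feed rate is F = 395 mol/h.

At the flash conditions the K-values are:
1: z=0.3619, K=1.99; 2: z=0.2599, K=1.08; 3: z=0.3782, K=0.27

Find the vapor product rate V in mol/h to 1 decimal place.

Material balance + equilibrium reduce to Σ zᵢ(Kᵢ−1)/(1+β(Kᵢ−1)) = 0.
Check two-phase: ΣzᵢKᵢ = 1.1030 > 1 and Σzᵢ/Kᵢ = 1.8232 > 1, so g(0) = 0.1030 > 0 and g(1) = -0.8232 < 0.
Iterate (Newton) starting at β = 0.5:
  β = 0.5000: g = -0.17514, g' = -0.6601 → β = 0.2347
  β = 0.2347: g = -0.02201, g' = -0.5287 → β = 0.1930
  β = 0.1930: g = -0.00010, g' = -0.5247 → β = 0.1928
Converged at β = 0.1928.
Then V = β·F = 0.1928·395 = 76.2 mol/h and L = F − V = 318.8 mol/h.

V = 76.2 mol/h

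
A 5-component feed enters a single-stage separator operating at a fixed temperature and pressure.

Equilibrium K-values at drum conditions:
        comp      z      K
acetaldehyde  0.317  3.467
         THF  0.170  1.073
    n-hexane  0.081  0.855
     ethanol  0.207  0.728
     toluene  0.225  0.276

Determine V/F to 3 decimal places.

Rachford–Rice: g(V/F) = Σ zᵢ(Kᵢ−1)/(1+V/F(Kᵢ−1)) = 0.
g(0) = ΣzᵢKᵢ − 1 = 0.564 and g(1) = 1 − Σzᵢ/Kᵢ = -0.444, so a root lies in (0, 1).
Newton iteration, V/F⁰ = 0.42:
  V/F = 0.420: g = 0.0860, g' = -0.731 → V/F = 0.538
  V/F = 0.538: g = 0.0027, g' = -0.697 → V/F = 0.542
Converged at V/F = 0.542.

V/F = 0.542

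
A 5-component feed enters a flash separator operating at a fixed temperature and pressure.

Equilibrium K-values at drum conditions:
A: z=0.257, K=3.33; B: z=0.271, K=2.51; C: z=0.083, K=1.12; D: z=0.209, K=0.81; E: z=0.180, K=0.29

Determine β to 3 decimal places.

Rachford–Rice: g(β) = Σ zᵢ(Kᵢ−1)/(1+β(Kᵢ−1)) = 0.
g(0) = ΣzᵢKᵢ − 1 = 0.850 and g(1) = 1 − Σzᵢ/Kᵢ = -0.138, so a root lies in (0, 1).
Newton–Raphson from β = 0.52:
  β = 0.520: g = 0.2627, g' = -0.718 → β = 0.886
  β = 0.886: g = -0.0129, g' = -0.933 → β = 0.872
Converged at β = 0.872.

β = 0.872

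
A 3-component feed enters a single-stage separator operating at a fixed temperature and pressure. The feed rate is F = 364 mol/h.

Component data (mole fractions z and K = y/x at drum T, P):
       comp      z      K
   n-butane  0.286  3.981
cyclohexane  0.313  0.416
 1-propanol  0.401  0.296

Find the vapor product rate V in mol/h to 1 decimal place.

Rachford–Rice: g(V/F) = Σ zᵢ(Kᵢ−1)/(1+V/F(Kᵢ−1)) = 0.
Feasibility: ΣzᵢKᵢ = 1.387, Σzᵢ/Kᵢ = 2.179 — both > 1, two phases present.
Newton–Raphson from V/F = 0.64:
  V/F = 0.640: g = -0.5125, g' = -1.231 → V/F = 0.224
  V/F = 0.224: g = -0.0339, g' = -1.336 → V/F = 0.198
  V/F = 0.198: g = 0.0009, g' = -1.409 → V/F = 0.199
Converged at V/F = 0.199.
Then V = V/F·F = 0.1990·364 = 72.4 mol/h and L = F − V = 291.6 mol/h.

V = 72.4 mol/h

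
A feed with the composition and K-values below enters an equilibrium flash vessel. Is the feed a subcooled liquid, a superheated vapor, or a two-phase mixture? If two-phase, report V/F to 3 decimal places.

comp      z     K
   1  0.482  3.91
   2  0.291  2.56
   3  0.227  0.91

ΣzᵢKᵢ = 2.836; Σzᵢ/Kᵢ = 0.486.
Since Σzᵢ/Kᵢ < 1 the mixture is above its dew point — single vapor phase.

superheated vapor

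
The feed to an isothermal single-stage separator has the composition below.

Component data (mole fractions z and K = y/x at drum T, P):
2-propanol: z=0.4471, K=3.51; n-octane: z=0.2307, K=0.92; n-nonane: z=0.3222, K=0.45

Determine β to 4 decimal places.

Material balance + equilibrium reduce to Σ zᵢ(Kᵢ−1)/(1+β(Kᵢ−1)) = 0.
Check two-phase: ΣzᵢKᵢ = 1.9266 > 1 and Σzᵢ/Kᵢ = 1.0941 > 1, so g(0) = 0.9266 > 0 and g(1) = -0.0941 < 0.
Iterate (Newton) starting at β = 0.32:
  β = 0.3200: g = 0.38835, g' = -1.0114 → β = 0.7040
  β = 0.7040: g = 0.09685, g' = -0.6291 → β = 0.8579
  β = 0.8579: g = 0.00053, g' = -0.6344 → β = 0.8588
Converged at β = 0.8588.

β = 0.8588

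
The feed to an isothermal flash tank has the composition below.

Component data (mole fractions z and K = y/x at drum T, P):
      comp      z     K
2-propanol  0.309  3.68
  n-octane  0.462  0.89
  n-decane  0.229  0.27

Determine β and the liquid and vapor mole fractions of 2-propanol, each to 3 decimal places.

Material balance + equilibrium reduce to Σ zᵢ(Kᵢ−1)/(1+β(Kᵢ−1)) = 0.
Check two-phase: ΣzᵢKᵢ = 1.610 > 1 and Σzᵢ/Kᵢ = 1.451 > 1, so g(0) = 0.610 > 0 and g(1) = -0.451 < 0.
Iterate (Newton) starting at β = 0.5:
  β = 0.500: g = 0.0369, g' = -0.714 → β = 0.552
Converged at β = 0.552.
Compositions from xᵢ = zᵢ/(1+β(Kᵢ−1)), yᵢ = Kᵢxᵢ:
  2-propanol: x = 0.125, y = 0.459
  n-octane: x = 0.492, y = 0.438
  n-decane: x = 0.383, y = 0.104

β = 0.552, x_2-propanol = 0.125, y_2-propanol = 0.459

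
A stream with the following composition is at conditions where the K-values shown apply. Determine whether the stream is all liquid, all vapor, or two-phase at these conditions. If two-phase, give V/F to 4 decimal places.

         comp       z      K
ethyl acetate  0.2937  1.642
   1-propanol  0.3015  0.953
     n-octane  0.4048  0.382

ΣzᵢKᵢ = 0.9242; Σzᵢ/Kᵢ = 1.5549.
Since ΣzᵢKᵢ < 1 the mixture is below its bubble point — single liquid phase.

all liquid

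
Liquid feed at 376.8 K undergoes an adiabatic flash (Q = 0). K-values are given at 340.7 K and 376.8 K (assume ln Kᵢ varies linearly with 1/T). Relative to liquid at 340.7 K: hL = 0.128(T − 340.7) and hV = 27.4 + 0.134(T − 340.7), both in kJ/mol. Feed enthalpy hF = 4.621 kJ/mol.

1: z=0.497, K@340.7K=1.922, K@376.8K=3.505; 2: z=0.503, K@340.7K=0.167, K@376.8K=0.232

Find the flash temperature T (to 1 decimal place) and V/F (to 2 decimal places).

Adiabatic flash: solve Rachford–Rice at each trial T, then check hF = ψ·hV(T) + (1−ψ)·hL(T).
  T = 340.7 K: K = (1.922, 0.167), RR gives ψ = 0.051, H_out = 1.400 kJ/mol
  T = 376.8 K: K = (3.505, 0.232), RR gives ψ = 0.446, H_out = 16.947 kJ/mol
  T = 358.8 K: K = (2.637, 0.199), RR gives ψ = 0.313, H_out = 10.924 kJ/mol
  T = 349.8 K: K = (2.263, 0.183), RR gives ψ = 0.210, H_out = 6.920 kJ/mol
  T = 345.2 K: K = (2.086, 0.175), RR gives ψ = 0.139, H_out = 4.385 kJ/mol
  T = 347.5 K: K = (2.173, 0.179), RR gives ψ = 0.176, H_out = 5.706 kJ/mol
Linear interpolation between T = 345.2 (H_out = 4.385) and T = 347.5 (H_out = 5.706) on hF = 4.621 gives T ≈ 345.6 K, at which ψ = 0.15.

T = 345.6 K, V/F = 0.15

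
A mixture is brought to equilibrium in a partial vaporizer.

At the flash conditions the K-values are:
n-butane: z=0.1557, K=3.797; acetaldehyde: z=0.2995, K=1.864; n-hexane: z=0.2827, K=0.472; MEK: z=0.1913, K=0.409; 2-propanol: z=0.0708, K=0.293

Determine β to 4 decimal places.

β = 0.3869

Let β = V/F and solve Σ zᵢ(Kᵢ−1)/(1+β(Kᵢ−1)) = 0.
g(0) = ΣzᵢKᵢ − 1 = 0.3819 and g(1) = 1 − Σzᵢ/Kᵢ = -0.5100, so a root lies in (0, 1).
Newton–Raphson from β = 0.39:
  β = 0.3900: g = -0.00217, g' = -0.7090 → β = 0.3869
Converged at β = 0.3869.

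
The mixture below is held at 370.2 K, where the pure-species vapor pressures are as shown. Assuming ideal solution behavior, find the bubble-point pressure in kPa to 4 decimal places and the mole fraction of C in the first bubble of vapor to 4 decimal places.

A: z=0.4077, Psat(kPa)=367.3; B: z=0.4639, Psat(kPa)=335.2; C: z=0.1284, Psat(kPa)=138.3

At the bubble point ψ → 0, so ΣzᵢKᵢ = 1 with Kᵢ = Pᵢˢᵃᵗ/P ⇒ P = ΣzᵢPᵢˢᵃᵗ.
P = 0.4077·367.3 + 0.4639·335.2 + 0.1284·138.3 = 323.0052 kPa
yᵢ = zᵢPᵢˢᵃᵗ/P ⇒ y_C = 0.1284·138.3/323.0052 = 0.0550

Pbub = 323.0052 kPa, y_C = 0.0550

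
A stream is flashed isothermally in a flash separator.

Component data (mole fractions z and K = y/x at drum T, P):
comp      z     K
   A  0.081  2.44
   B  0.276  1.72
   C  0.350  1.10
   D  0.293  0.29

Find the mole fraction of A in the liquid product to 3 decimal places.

x_A = 0.055

Let β = V/F and solve Σ zᵢ(Kᵢ−1)/(1+β(Kᵢ−1)) = 0.
g(0) = ΣzᵢKᵢ − 1 = 0.142 and g(1) = 1 − Σzᵢ/Kᵢ = -0.522, so a root lies in (0, 1).
Newton–Raphson from β = 0.5:
  β = 0.500: g = -0.0753, g' = -0.492 → β = 0.347
  β = 0.347: g = -0.0055, g' = -0.430 → β = 0.334
Converged at β = 0.334.
Compositions from xᵢ = zᵢ/(1+β(Kᵢ−1)), yᵢ = Kᵢxᵢ:
  A: x = 0.055, y = 0.133
  B: x = 0.222, y = 0.383
  C: x = 0.339, y = 0.373
  D: x = 0.384, y = 0.111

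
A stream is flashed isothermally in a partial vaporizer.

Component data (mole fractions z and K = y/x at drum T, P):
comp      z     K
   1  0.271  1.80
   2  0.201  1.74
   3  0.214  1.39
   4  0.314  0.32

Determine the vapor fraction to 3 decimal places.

Rachford–Rice: g(ψ) = Σ zᵢ(Kᵢ−1)/(1+ψ(Kᵢ−1)) = 0.
Check two-phase: ΣzᵢKᵢ = 1.235 > 1 and Σzᵢ/Kᵢ = 1.401 > 1, so g(0) = 0.235 > 0 and g(1) = -0.401 < 0.
Newton iteration, ψ⁰ = 0.5:
  ψ = 0.500: g = 0.0098, g' = -0.503 → ψ = 0.519
Converged at ψ = 0.519.

ψ = 0.519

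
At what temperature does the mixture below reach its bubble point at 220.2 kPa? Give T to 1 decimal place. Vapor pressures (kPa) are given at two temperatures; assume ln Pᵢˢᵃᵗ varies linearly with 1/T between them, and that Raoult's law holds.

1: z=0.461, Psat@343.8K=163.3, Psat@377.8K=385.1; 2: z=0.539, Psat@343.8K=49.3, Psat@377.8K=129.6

T = 373.0 K

Bubble-point temperature: ΣzᵢPᵢˢᵃᵗ(T) = P. Interpolate ln Pᵢˢᵃᵗ = aᵢ + bᵢ/T.
  T = 343.8 K: ΣzᵢPᵢˢᵃᵗ = 101.85 kPa
  T = 377.8 K: ΣzᵢPᵢˢᵃᵗ = 247.39 kPa
  T = 360.8 K: ΣzᵢPᵢˢᵃᵗ = 162.04 kPa
  T = 369.3 K: ΣzᵢPᵢˢᵃᵗ = 201.18 kPa
  T = 373.6 K: ΣzᵢPᵢˢᵃᵗ = 223.62 kPa
  T = 371.5 K: ΣzᵢPᵢˢᵃᵗ = 212.43 kPa
Interpolating between 371.5 K and 373.6 K gives T ≈ 373.0 K.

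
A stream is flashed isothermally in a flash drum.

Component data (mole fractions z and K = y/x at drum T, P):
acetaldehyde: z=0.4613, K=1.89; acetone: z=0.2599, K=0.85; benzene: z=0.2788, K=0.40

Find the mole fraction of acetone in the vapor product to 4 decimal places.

y_acetone = 0.2391

Rachford–Rice: g(β) = Σ zᵢ(Kᵢ−1)/(1+β(Kᵢ−1)) = 0.
g(0) = ΣzᵢKᵢ − 1 = 0.2043 and g(1) = 1 − Σzᵢ/Kᵢ = -0.2468, so a root lies in (0, 1).
Iterate (Newton) starting at β = 0.5:
  β = 0.5000: g = 0.00301, g' = -0.3867 → β = 0.5078
Converged at β = 0.5078.
Compositions from xᵢ = zᵢ/(1+β(Kᵢ−1)), yᵢ = Kᵢxᵢ:
  acetaldehyde: x = 0.3177, y = 0.6005
  acetone: x = 0.2813, y = 0.2391
  benzene: x = 0.4010, y = 0.1604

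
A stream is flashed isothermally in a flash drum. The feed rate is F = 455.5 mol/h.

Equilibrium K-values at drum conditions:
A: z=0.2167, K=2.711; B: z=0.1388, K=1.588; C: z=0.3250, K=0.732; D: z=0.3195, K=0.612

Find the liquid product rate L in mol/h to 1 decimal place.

Rachford–Rice: g(V/F) = Σ zᵢ(Kᵢ−1)/(1+V/F(Kᵢ−1)) = 0.
g(0) = ΣzᵢKᵢ − 1 = 0.2413 and g(1) = 1 − Σzᵢ/Kᵢ = -0.1334, so a root lies in (0, 1).
Newton iteration, V/F⁰ = 0.5:
  V/F = 0.5000: g = 0.00851, g' = -0.3181 → V/F = 0.5268
  V/F = 0.5268: g = 0.00010, g' = -0.3111 → V/F = 0.5271
Converged at V/F = 0.5271.
Then V = V/F·F = 0.5271·455.5 = 240.1 mol/h and L = F − V = 215.4 mol/h.

L = 215.4 mol/h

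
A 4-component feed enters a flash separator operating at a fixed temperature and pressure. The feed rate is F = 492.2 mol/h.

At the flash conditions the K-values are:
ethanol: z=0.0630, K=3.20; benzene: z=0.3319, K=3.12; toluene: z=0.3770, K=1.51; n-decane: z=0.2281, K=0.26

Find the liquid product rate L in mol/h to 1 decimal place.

Rachford–Rice: g(β) = Σ zᵢ(Kᵢ−1)/(1+β(Kᵢ−1)) = 0.
Feasibility: ΣzᵢKᵢ = 1.8657, Σzᵢ/Kᵢ = 1.2530 — both > 1, two phases present.
Iterate (Newton) starting at β = 0.43:
  β = 0.4300: g = 0.34942, g' = -0.8234 → β = 0.8544
  β = 0.8544: g = -0.02663, g' = -1.1966 → β = 0.8321
  β = 0.8321: g = -0.00079, g' = -1.1277 → β = 0.8314
Converged at β = 0.8314.
Then V = β·F = 0.8314·492.2 = 409.2 mol/h and L = F − V = 83.0 mol/h.

L = 83.0 mol/h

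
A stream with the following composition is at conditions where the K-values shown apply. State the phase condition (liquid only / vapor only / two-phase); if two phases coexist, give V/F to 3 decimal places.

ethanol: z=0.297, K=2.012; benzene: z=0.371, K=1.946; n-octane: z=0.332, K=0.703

ΣzᵢKᵢ = 1.553; Σzᵢ/Kᵢ = 0.811.
Since Σzᵢ/Kᵢ < 1 the mixture is above its dew point — single vapor phase.

vapor only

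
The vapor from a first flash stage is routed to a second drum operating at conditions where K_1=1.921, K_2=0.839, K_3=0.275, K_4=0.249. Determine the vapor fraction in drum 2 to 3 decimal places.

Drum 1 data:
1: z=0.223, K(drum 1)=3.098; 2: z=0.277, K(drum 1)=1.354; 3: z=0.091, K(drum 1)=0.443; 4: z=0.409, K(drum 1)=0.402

Drum 1:
Let ψ₁ = V/F and solve Σ zᵢ(Kᵢ−1)/(1+ψ₁(Kᵢ−1)) = 0.
Feasibility: ΣzᵢKᵢ = 1.271, Σzᵢ/Kᵢ = 1.499 — both > 1, two phases present.
Iterate (Newton) starting at ψ₁ = 0.5:
  ψ₁ = 0.500: g = -0.1075, g' = -0.611 → ψ₁ = 0.324
  ψ₁ = 0.324: g = 0.0013, g' = -0.643 → ψ₁ = 0.326
Converged at ψ₁ = 0.326.
Drum-1 compositions:
  1: x = 0.132, y = 0.410
  2: x = 0.248, y = 0.336
  3: x = 0.111, y = 0.049
  4: x = 0.508, y = 0.204
Drum-2 feed = drum-1 vapor: z₂ = (0.4103, 0.3363, 0.0493, 0.2042).
Drum 2:
Newton iteration, ψ₂⁰ = 0.5:
  ψ₂ = 0.500: g = -0.1018, g' = -0.533 → ψ₂ = 0.309
  ψ₂ = 0.309: g = -0.0085, g' = -0.459 → ψ₂ = 0.290
Converged at ψ₂ = 0.290.
  1: x = 0.324, y = 0.622
  2: x = 0.353, y = 0.296
  3: x = 0.062, y = 0.017
  4: x = 0.261, y = 0.065

V/F (drum 2) = 0.290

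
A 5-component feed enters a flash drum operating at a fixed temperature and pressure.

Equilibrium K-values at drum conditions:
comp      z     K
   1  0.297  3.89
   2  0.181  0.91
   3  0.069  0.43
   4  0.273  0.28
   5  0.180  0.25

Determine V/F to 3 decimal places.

Newton iteration, V/F⁰ = 0.5:
  V/F = 0.500: g = -0.2441, g' = -1.065 → V/F = 0.271
  V/F = 0.271: g = 0.0047, g' = -1.191 → V/F = 0.275
Converged at V/F = 0.275.

V/F = 0.275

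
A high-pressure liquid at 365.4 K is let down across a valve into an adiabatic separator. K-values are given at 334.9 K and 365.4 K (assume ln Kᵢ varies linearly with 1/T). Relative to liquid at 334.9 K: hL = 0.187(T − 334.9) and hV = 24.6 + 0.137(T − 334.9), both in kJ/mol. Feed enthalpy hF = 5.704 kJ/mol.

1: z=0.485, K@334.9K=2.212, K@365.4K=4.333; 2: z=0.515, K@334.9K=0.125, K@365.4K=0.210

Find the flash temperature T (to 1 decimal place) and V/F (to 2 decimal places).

Adiabatic flash: solve Rachford–Rice at each trial T, then check hF = ψ·hV(T) + (1−ψ)·hL(T).
  T = 334.9 K: K = (2.212, 0.125), RR gives ψ = 0.129, H_out = 3.182 kJ/mol
  T = 365.4 K: K = (4.333, 0.210), RR gives ψ = 0.459, H_out = 16.304 kJ/mol
  T = 350.1 K: K = (3.138, 0.164), RR gives ψ = 0.339, H_out = 10.926 kJ/mol
  T = 342.5 K: K = (2.645, 0.143), RR gives ψ = 0.253, H_out = 7.553 kJ/mol
  T = 338.7 K: K = (2.421, 0.134), RR gives ψ = 0.198, H_out = 5.536 kJ/mol
  T = 340.6 K: K = (2.531, 0.139), RR gives ψ = 0.227, H_out = 6.580 kJ/mol
Linear interpolation between T = 338.7 (H_out = 5.536) and T = 340.6 (H_out = 6.580) on hF = 5.704 gives T ≈ 339.0 K, at which ψ = 0.20.

T = 339.0 K, V/F = 0.20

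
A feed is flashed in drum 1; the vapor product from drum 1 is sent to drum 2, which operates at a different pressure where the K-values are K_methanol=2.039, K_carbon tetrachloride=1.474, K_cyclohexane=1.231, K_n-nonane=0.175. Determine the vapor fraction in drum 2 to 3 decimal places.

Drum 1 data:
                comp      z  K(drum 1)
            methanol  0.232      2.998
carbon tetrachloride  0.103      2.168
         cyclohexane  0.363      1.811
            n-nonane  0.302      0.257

V/F (drum 2) = 0.700

Drum 1:
Material balance + equilibrium reduce to Σ zᵢ(Kᵢ−1)/(1+ψ₁(Kᵢ−1)) = 0.
Check two-phase: ΣzᵢKᵢ = 1.654 > 1 and Σzᵢ/Kᵢ = 1.500 > 1, so g(0) = 0.654 > 0 and g(1) = -0.500 < 0.
Newton–Raphson from ψ₁ = 0.62:
  ψ₁ = 0.620: g = 0.0567, g' = -0.911 → ψ₁ = 0.682
  ψ₁ = 0.682: g = -0.0024, g' = -0.994 → ψ₁ = 0.680
Converged at ψ₁ = 0.680.
Drum-1 compositions:
  methanol: x = 0.098, y = 0.295
  carbon tetrachloride: x = 0.057, y = 0.124
  cyclohexane: x = 0.234, y = 0.424
  n-nonane: x = 0.610, y = 0.157
Drum-2 feed = drum-1 vapor: z₂ = (0.2949, 0.1245, 0.4238, 0.1568).
Drum 2:
Let ψ₂ = V/F and solve Σ zᵢ(Kᵢ−1)/(1+ψ₂(Kᵢ−1)) = 0.
Check two-phase: ΣzᵢKᵢ = 1.334 > 1 and Σzᵢ/Kᵢ = 1.469 > 1, so g(0) = 0.334 > 0 and g(1) = -0.469 < 0.
Newton–Raphson from ψ₂ = 0.49:
  ψ₂ = 0.490: g = 0.1217, g' = -0.477 → ψ₂ = 0.745
  ψ₂ = 0.745: g = -0.0359, g' = -0.852 → ψ₂ = 0.703
  ψ₂ = 0.703: g = -0.0024, g' = -0.744 → ψ₂ = 0.700
Converged at ψ₂ = 0.700.
  methanol: x = 0.171, y = 0.348
  carbon tetrachloride: x = 0.093, y = 0.138
  cyclohexane: x = 0.365, y = 0.449
  n-nonane: x = 0.371, y = 0.065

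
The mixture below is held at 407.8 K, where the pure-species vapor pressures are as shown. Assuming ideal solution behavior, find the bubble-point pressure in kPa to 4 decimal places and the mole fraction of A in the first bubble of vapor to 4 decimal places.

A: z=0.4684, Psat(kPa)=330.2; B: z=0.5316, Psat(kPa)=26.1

Pbub = 168.5404 kPa, y_A = 0.9177

At the bubble point ψ → 0, so ΣzᵢKᵢ = 1 with Kᵢ = Pᵢˢᵃᵗ/P ⇒ P = ΣzᵢPᵢˢᵃᵗ.
P = 0.4684·330.2 + 0.5316·26.1 = 168.5404 kPa
yᵢ = zᵢPᵢˢᵃᵗ/P ⇒ y_A = 0.4684·330.2/168.5404 = 0.9177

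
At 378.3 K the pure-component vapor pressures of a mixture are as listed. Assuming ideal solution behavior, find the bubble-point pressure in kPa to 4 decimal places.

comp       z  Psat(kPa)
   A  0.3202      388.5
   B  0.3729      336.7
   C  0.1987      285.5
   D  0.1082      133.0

Pbub = 321.0726 kPa

At the bubble point ψ → 0, so ΣzᵢKᵢ = 1 with Kᵢ = Pᵢˢᵃᵗ/P ⇒ P = ΣzᵢPᵢˢᵃᵗ.
P = 0.3202·388.5 + 0.3729·336.7 + 0.1987·285.5 + 0.1082·133.0 = 321.0726 kPa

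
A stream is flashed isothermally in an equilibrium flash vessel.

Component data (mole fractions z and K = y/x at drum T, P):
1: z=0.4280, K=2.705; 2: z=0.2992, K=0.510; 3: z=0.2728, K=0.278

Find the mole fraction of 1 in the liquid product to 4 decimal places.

x_1 = 0.2626

Material balance + equilibrium reduce to Σ zᵢ(Kᵢ−1)/(1+V/F(Kᵢ−1)) = 0.
g(0) = ΣzᵢKᵢ − 1 = 0.3862 and g(1) = 1 − Σzᵢ/Kᵢ = -0.7262, so a root lies in (0, 1).
Newton–Raphson from V/F = 0.55:
  V/F = 0.5500: g = -0.15079, g' = -0.8572 → V/F = 0.3741
  V/F = 0.3741: g = -0.00380, g' = -0.8385 → V/F = 0.3696
Converged at V/F = 0.3696.
Compositions from xᵢ = zᵢ/(1+V/F(Kᵢ−1)), yᵢ = Kᵢxᵢ:
  1: x = 0.2626, y = 0.7102
  2: x = 0.3654, y = 0.1863
  3: x = 0.3721, y = 0.1034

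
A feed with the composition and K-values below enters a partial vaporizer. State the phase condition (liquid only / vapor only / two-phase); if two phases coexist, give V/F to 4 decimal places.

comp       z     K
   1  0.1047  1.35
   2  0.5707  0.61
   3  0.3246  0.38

liquid only

ΣzᵢKᵢ = 0.6128; Σzᵢ/Kᵢ = 1.8673.
Since ΣzᵢKᵢ < 1 the mixture is below its bubble point — single liquid phase.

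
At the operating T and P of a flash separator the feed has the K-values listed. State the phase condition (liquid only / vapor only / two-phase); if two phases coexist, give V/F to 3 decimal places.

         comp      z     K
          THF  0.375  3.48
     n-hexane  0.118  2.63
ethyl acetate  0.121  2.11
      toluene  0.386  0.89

vapor only

ΣzᵢKᵢ = 2.214; Σzᵢ/Kᵢ = 0.644.
Since Σzᵢ/Kᵢ < 1 the mixture is above its dew point — single vapor phase.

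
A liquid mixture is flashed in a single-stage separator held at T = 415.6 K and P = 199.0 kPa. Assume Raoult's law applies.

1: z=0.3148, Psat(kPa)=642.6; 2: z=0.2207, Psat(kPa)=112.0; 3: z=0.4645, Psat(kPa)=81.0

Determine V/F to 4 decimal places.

V/F = 0.2708

Raoult's law: Kᵢ = Pᵢˢᵃᵗ/P = Pᵢˢᵃᵗ/199.0.
  K_1 = 642.6/199.0 = 3.229146, K_2 = 112.0/199.0 = 0.562814, K_3 = 81.0/199.0 = 0.407035
Rachford–Rice: g(V/F) = Σ zᵢ(Kᵢ−1)/(1+V/F(Kᵢ−1)) = 0.
g(0) = ΣzᵢKᵢ − 1 = 0.3298 and g(1) = 1 − Σzᵢ/Kᵢ = -0.6308, so a root lies in (0, 1).
Newton iteration, V/F⁰ = 0.34:
  V/F = 0.3400: g = -0.05913, g' = -0.8206 → V/F = 0.2679
  V/F = 0.2679: g = 0.00258, g' = -0.8981 → V/F = 0.2708
Converged at V/F = 0.2708.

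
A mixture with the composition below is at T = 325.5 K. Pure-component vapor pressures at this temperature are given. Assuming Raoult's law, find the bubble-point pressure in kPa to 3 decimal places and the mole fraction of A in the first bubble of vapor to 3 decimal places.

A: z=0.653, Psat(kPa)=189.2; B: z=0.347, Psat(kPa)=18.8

Pbub = 130.071 kPa, y_A = 0.950

At the bubble point ψ → 0, so ΣzᵢKᵢ = 1 with Kᵢ = Pᵢˢᵃᵗ/P ⇒ P = ΣzᵢPᵢˢᵃᵗ.
P = 0.653·189.2 + 0.347·18.8 = 130.071 kPa
yᵢ = zᵢPᵢˢᵃᵗ/P ⇒ y_A = 0.653·189.2/130.071 = 0.950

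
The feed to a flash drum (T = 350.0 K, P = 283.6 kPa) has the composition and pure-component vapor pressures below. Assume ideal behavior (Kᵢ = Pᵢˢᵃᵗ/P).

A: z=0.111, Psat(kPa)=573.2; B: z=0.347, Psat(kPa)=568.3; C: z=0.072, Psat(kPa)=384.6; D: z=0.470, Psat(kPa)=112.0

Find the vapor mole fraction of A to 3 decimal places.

Raoult's law: Kᵢ = Pᵢˢᵃᵗ/P = Pᵢˢᵃᵗ/283.6.
  K_A = 573.2/283.6 = 2.02116, K_B = 568.3/283.6 = 2.00388, K_C = 384.6/283.6 = 1.35614, K_D = 112.0/283.6 = 0.39492
Material balance + equilibrium reduce to Σ zᵢ(Kᵢ−1)/(1+ψ(Kᵢ−1)) = 0.
g(0) = ΣzᵢKᵢ − 1 = 0.203 and g(1) = 1 − Σzᵢ/Kᵢ = -0.471, so a root lies in (0, 1).
Newton iteration, ψ⁰ = 0.45:
  ψ = 0.450: g = -0.0511, g' = -0.552 → ψ = 0.357
  ψ = 0.357: g = -0.0007, g' = -0.539 → ψ = 0.356
Converged at ψ = 0.356.
Compositions from xᵢ = zᵢ/(1+ψ(Kᵢ−1)), yᵢ = Kᵢxᵢ:
  A: x = 0.081, y = 0.165
  B: x = 0.256, y = 0.512
  C: x = 0.064, y = 0.087
  D: x = 0.599, y = 0.237

y_A = 0.165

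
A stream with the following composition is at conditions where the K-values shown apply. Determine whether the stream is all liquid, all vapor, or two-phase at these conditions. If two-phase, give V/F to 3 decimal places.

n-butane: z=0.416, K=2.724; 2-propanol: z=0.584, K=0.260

ΣzᵢKᵢ = 1.285; Σzᵢ/Kᵢ = 2.399.
Both exceed 1, so a two-phase solution exists.
Rachford–Rice: g(ψ) = Σ zᵢ(Kᵢ−1)/(1+ψ(Kᵢ−1)) = 0.
Iterate (Newton) starting at ψ = 0.5:
  ψ = 0.500: g = -0.3008, g' = -1.162 → ψ = 0.241
  ψ = 0.241: g = -0.0195, g' = -1.091 → ψ = 0.223
Converged at ψ = 0.223.

two-phase, V/F = 0.223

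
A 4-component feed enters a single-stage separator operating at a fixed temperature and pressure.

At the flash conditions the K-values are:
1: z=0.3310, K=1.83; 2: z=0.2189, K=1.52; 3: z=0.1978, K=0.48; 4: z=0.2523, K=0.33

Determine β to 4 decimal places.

Let β = V/F and solve Σ zᵢ(Kᵢ−1)/(1+β(Kᵢ−1)) = 0.
Check two-phase: ΣzᵢKᵢ = 1.1167 > 1 and Σzᵢ/Kᵢ = 1.5015 > 1, so g(0) = 0.1167 > 0 and g(1) = -0.5015 < 0.
Iterate (Newton) starting at β = 0.5:
  β = 0.5000: g = -0.10870, g' = -0.5049 → β = 0.2847
  β = 0.2847: g = -0.00826, g' = -0.4407 → β = 0.2660
  β = 0.2660: g = -0.00002, g' = -0.4384 → β = 0.2659
Converged at β = 0.2659.

β = 0.2659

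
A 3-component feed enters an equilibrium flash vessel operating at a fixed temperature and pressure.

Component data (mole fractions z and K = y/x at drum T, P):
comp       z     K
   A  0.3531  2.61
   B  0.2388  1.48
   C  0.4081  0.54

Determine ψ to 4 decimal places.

ψ = 0.8810

Let ψ = V/F and solve Σ zᵢ(Kᵢ−1)/(1+ψ(Kᵢ−1)) = 0.
Check two-phase: ΣzᵢKᵢ = 1.4954 > 1 and Σzᵢ/Kᵢ = 1.0524 > 1, so g(0) = 0.4954 > 0 and g(1) = -0.0524 < 0.
Newton iteration, ψ⁰ = 0.5:
  ψ = 0.5000: g = 0.16359, g' = -0.4624 → ψ = 0.8538
  ψ = 0.8538: g = 0.01156, g' = -0.4242 → ψ = 0.8811
  ψ = 0.8811: g = -0.00005, g' = -0.4278 → ψ = 0.8810
Converged at ψ = 0.8810.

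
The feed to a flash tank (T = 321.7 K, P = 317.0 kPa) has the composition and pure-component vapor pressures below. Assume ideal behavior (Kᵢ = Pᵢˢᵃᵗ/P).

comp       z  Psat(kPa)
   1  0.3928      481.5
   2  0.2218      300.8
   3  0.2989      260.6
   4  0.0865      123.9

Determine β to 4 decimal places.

β = 0.6076

Raoult's law: Kᵢ = Pᵢˢᵃᵗ/P = Pᵢˢᵃᵗ/317.0.
  K_1 = 481.5/317.0 = 1.518927, K_2 = 300.8/317.0 = 0.948896, K_3 = 260.6/317.0 = 0.822082, K_4 = 123.9/317.0 = 0.390852
Let β = V/F and solve Σ zᵢ(Kᵢ−1)/(1+β(Kᵢ−1)) = 0.
g(0) = ΣzᵢKᵢ − 1 = 0.0866 and g(1) = 1 − Σzᵢ/Kᵢ = -0.0772, so a root lies in (0, 1).
Newton iteration, β⁰ = 0.5:
  β = 0.5000: g = 0.01607, g' = -0.1451 → β = 0.6108
  β = 0.6108: g = -0.00050, g' = -0.1549 → β = 0.6076
Converged at β = 0.6076.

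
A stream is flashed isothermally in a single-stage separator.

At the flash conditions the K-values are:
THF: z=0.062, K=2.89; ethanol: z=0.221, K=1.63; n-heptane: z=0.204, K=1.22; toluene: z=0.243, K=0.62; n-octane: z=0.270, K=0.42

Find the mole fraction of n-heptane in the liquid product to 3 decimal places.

x_n-heptane = 0.198

Rachford–Rice: g(V/F) = Σ zᵢ(Kᵢ−1)/(1+V/F(Kᵢ−1)) = 0.
Check two-phase: ΣzᵢKᵢ = 1.052 > 1 and Σzᵢ/Kᵢ = 1.359 > 1, so g(0) = 0.052 > 0 and g(1) = -0.359 < 0.
Iterate (Newton) starting at V/F = 0.69:
  V/F = 0.690: g = -0.1994, g' = -0.409 → V/F = 0.202
  V/F = 0.202: g = -0.0262, g' = -0.352 → V/F = 0.128
  V/F = 0.128: g = 0.0007, g' = -0.373 → V/F = 0.130
Converged at V/F = 0.130.
Compositions from xᵢ = zᵢ/(1+V/F(Kᵢ−1)), yᵢ = Kᵢxᵢ:
  THF: x = 0.050, y = 0.144
  ethanol: x = 0.204, y = 0.333
  n-heptane: x = 0.198, y = 0.242
  toluene: x = 0.256, y = 0.158
  n-octane: x = 0.292, y = 0.123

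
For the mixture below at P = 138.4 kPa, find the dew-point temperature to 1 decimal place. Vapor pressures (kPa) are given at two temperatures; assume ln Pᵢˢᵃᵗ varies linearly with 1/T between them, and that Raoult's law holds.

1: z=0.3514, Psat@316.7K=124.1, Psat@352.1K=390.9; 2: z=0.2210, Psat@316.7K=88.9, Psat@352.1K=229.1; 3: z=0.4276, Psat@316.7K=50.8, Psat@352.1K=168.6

T = 335.7 K

Dew-point temperature: Σzᵢ·P/Pᵢˢᵃᵗ(T) = 1. Interpolate ln Pᵢˢᵃᵗ = aᵢ + bᵢ/T.
  T = 316.7 K: ΣzᵢP/Pᵢˢᵃᵗ = 1.9009
  T = 352.1 K: ΣzᵢP/Pᵢˢᵃᵗ = 0.6089
  T = 334.4 K: ΣzᵢP/Pᵢˢᵃᵗ = 1.0427
  T = 343.2 K: ΣzᵢP/Pᵢˢᵃᵗ = 0.7923
  T = 338.8 K: ΣzᵢP/Pᵢˢᵃᵗ = 0.9072
  T = 336.6 K: ΣzᵢP/Pᵢˢᵃᵗ = 0.9722
Interpolating between 334.4 K and 336.6 K gives T ≈ 335.7 K.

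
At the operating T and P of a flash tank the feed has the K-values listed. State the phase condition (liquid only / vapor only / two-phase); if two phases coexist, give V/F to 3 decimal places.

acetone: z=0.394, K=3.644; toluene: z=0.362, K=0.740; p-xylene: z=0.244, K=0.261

two-phase, V/F = 0.562

ΣzᵢKᵢ = 1.767; Σzᵢ/Kᵢ = 1.532.
Both exceed 1, so a two-phase solution exists.
Material balance + equilibrium reduce to Σ zᵢ(Kᵢ−1)/(1+ψ(Kᵢ−1)) = 0.
Iterate (Newton) starting at ψ = 0.41:
  ψ = 0.410: g = 0.1358, g' = -0.939 → ψ = 0.555
  ψ = 0.555: g = 0.0068, g' = -0.869 → ψ = 0.562
Converged at ψ = 0.562.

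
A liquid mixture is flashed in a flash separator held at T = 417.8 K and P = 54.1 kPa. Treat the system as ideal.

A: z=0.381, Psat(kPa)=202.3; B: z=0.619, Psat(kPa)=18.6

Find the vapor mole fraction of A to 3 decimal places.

Raoult's law: Kᵢ = Pᵢˢᵃᵗ/P = Pᵢˢᵃᵗ/54.1.
  K_A = 202.3/54.1 = 3.73937, K_B = 18.6/54.1 = 0.34381
Rachford–Rice: g(β) = Σ zᵢ(Kᵢ−1)/(1+β(Kᵢ−1)) = 0.
Feasibility: ΣzᵢKᵢ = 1.638, Σzᵢ/Kᵢ = 1.902 — both > 1, two phases present.
Binary case is linear: z₁(K₁−1)(1+β(K₂−1)) + z₂(K₂−1)(1+β(K₁−1)) = 0
⇒ β = [z₁(K₁−1)+z₂(K₂−1)] / [−(K₁−1)(K₂−1)] = 0.6375/1.7976 = 0.355
Compositions from xᵢ = zᵢ/(1+β(Kᵢ−1)), yᵢ = Kᵢxᵢ:
  A: x = 0.193, y = 0.723
  B: x = 0.807, y = 0.277

y_A = 0.723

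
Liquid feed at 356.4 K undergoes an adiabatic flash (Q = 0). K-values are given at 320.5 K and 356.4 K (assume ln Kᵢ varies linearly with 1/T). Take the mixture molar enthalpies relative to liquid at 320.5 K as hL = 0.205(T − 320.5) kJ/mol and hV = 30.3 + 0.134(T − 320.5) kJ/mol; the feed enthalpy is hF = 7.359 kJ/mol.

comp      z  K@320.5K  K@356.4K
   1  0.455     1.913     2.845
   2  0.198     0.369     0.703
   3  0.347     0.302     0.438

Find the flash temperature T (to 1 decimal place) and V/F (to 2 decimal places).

T = 327.1 K, V/F = 0.20

Adiabatic flash: solve Rachford–Rice at each trial T, then check hF = ψ·hV(T) + (1−ψ)·hL(T).
  T = 320.5 K: K = (1.913, 0.369, 0.302), RR gives ψ = 0.078, H_out = 2.375 kJ/mol
  T = 356.4 K: K = (2.845, 0.703, 0.438), RR gives ψ = 0.653, H_out = 25.469 kJ/mol
  T = 338.4 K: K = (2.356, 0.518, 0.367), RR gives ψ = 0.382, H_out = 14.749 kJ/mol
  T = 329.4 K: K = (2.128, 0.439, 0.334), RR gives ψ = 0.240, H_out = 8.953 kJ/mol
  T = 324.9 K: K = (2.018, 0.402, 0.317), RR gives ψ = 0.162, H_out = 5.773 kJ/mol
  T = 327.1 K: K = (2.071, 0.420, 0.325), RR gives ψ = 0.201, H_out = 7.359 kJ/mol
Linear interpolation between T = 327.1 (H_out = 7.359) and T = 329.4 (H_out = 8.953) on hF = 7.359 gives T ≈ 327.1 K, at which ψ = 0.20.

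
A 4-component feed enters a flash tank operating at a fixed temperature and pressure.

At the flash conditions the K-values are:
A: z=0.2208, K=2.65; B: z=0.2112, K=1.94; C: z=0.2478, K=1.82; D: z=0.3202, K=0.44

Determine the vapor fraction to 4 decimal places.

Material balance + equilibrium reduce to Σ zᵢ(Kᵢ−1)/(1+ψ(Kᵢ−1)) = 0.
Check two-phase: ΣzᵢKᵢ = 1.5867 > 1 and Σzᵢ/Kᵢ = 1.0561 > 1, so g(0) = 0.5867 > 0 and g(1) = -0.0561 < 0.
Iterate (Newton) starting at ψ = 0.65:
  ψ = 0.6500: g = 0.14963, g' = -0.5310 → ψ = 0.9318
  ψ = 0.9318: g = -0.01038, g' = -0.6391 → ψ = 0.9155
  ψ = 0.9155: g = -0.00010, g' = -0.6265 → ψ = 0.9154
Converged at ψ = 0.9154.

ψ = 0.9154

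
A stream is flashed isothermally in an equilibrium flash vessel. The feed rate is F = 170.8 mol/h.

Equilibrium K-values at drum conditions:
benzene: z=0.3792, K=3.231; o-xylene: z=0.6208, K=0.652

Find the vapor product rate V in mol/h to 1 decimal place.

Rachford–Rice: g(ψ) = Σ zᵢ(Kᵢ−1)/(1+ψ(Kᵢ−1)) = 0.
Feasibility: ΣzᵢKᵢ = 1.6300, Σzᵢ/Kᵢ = 1.0695 — both > 1, two phases present.
Iterate (Newton) starting at ψ = 0.69:
  ψ = 0.6900: g = 0.04884, g' = -0.4229 → ψ = 0.8055
  ψ = 0.8055: g = 0.00227, g' = -0.3864 → ψ = 0.8114
Converged at ψ = 0.8114.
Then V = ψ·F = 0.8114·170.8 = 138.6 mol/h and L = F − V = 32.2 mol/h.

V = 138.6 mol/h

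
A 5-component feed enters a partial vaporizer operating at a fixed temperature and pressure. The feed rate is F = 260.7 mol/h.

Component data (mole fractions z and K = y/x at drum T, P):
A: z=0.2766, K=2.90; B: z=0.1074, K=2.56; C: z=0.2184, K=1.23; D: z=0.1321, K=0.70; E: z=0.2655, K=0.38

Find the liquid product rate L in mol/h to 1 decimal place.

Material balance + equilibrium reduce to Σ zᵢ(Kᵢ−1)/(1+V/F(Kᵢ−1)) = 0.
Check two-phase: ΣzᵢKᵢ = 1.5391 > 1 and Σzᵢ/Kᵢ = 1.2023 > 1, so g(0) = 0.5391 > 0 and g(1) = -0.2023 < 0.
Newton–Raphson from V/F = 0.5:
  V/F = 0.5000: g = 0.12350, g' = -0.5852 → V/F = 0.7110
  V/F = 0.7110: g = 0.00139, g' = -0.5936 → V/F = 0.7134
Converged at V/F = 0.7134.
Then V = V/F·F = 0.7134·260.7 = 186.0 mol/h and L = F − V = 74.7 mol/h.

L = 74.7 mol/h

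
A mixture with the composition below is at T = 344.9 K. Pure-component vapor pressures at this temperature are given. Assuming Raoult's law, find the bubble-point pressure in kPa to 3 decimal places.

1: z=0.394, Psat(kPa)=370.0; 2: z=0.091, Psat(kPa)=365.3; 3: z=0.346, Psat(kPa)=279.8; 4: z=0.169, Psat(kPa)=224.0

Pbub = 313.689 kPa

At the bubble point ψ → 0, so ΣzᵢKᵢ = 1 with Kᵢ = Pᵢˢᵃᵗ/P ⇒ P = ΣzᵢPᵢˢᵃᵗ.
P = 0.394·370.0 + 0.091·365.3 + 0.346·279.8 + 0.169·224.0 = 313.689 kPa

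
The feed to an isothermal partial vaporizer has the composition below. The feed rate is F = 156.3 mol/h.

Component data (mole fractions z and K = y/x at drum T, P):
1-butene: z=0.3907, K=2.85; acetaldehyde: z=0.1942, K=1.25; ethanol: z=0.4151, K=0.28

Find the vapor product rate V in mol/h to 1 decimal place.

V = 69.6 mol/h

Rachford–Rice: g(β) = Σ zᵢ(Kᵢ−1)/(1+β(Kᵢ−1)) = 0.
Check two-phase: ΣzᵢKᵢ = 1.4725 > 1 and Σzᵢ/Kᵢ = 1.7749 > 1, so g(0) = 0.4725 > 0 and g(1) = -0.7749 < 0.
Newton–Raphson from β = 0.5:
  β = 0.5000: g = -0.04835, g' = -0.8958 → β = 0.4460
  β = 0.4460: g = -0.00055, g' = -0.8782 → β = 0.4454
Converged at β = 0.4454.
Then V = β·F = 0.4454·156.3 = 69.6 mol/h and L = F − V = 86.7 mol/h.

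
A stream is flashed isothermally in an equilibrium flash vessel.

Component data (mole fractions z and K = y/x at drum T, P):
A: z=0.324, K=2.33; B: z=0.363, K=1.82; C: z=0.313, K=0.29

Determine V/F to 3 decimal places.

V/F = 0.665

Rachford–Rice: g(V/F) = Σ zᵢ(Kᵢ−1)/(1+V/F(Kᵢ−1)) = 0.
Check two-phase: ΣzᵢKᵢ = 1.506 > 1 and Σzᵢ/Kᵢ = 1.418 > 1, so g(0) = 0.506 > 0 and g(1) = -0.418 < 0.
Newton–Raphson from V/F = 0.5:
  V/F = 0.500: g = 0.1254, g' = -0.709 → V/F = 0.677
  V/F = 0.677: g = -0.0097, g' = -0.845 → V/F = 0.665
Converged at V/F = 0.665.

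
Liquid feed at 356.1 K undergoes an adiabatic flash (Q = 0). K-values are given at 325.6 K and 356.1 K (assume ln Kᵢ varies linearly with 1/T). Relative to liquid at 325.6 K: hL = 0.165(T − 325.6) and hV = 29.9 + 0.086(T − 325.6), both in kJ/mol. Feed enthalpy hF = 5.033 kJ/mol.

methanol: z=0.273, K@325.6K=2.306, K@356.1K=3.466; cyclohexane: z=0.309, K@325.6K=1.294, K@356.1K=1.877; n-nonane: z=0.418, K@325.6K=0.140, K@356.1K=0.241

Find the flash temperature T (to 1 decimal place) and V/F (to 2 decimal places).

T = 328.1 K, V/F = 0.16

Adiabatic flash: solve Rachford–Rice at each trial T, then check hF = ψ·hV(T) + (1−ψ)·hL(T).
  T = 325.6 K: K = (2.306, 1.294, 0.140), RR gives ψ = 0.114, H_out = 3.396 kJ/mol
  T = 356.1 K: K = (3.466, 1.877, 0.241), RR gives ψ = 0.480, H_out = 18.226 kJ/mol
  T = 340.9 K: K = (2.855, 1.572, 0.186), RR gives ψ = 0.328, H_out = 11.925 kJ/mol
  T = 333.2 K: K = (2.570, 1.429, 0.162), RR gives ψ = 0.232, H_out = 8.043 kJ/mol
  T = 329.4 K: K = (2.436, 1.360, 0.151), RR gives ψ = 0.176, H_out = 5.846 kJ/mol
  T = 327.5 K: K = (2.371, 1.327, 0.145), RR gives ψ = 0.146, H_out = 4.656 kJ/mol
Linear interpolation between T = 327.5 (H_out = 4.656) and T = 329.4 (H_out = 5.846) on hF = 5.033 gives T ≈ 328.1 K, at which ψ = 0.16.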